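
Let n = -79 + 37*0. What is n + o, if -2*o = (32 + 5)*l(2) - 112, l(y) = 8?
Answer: -171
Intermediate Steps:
o = -92 (o = -((32 + 5)*8 - 112)/2 = -(37*8 - 112)/2 = -(296 - 112)/2 = -1/2*184 = -92)
n = -79 (n = -79 + 0 = -79)
n + o = -79 - 92 = -171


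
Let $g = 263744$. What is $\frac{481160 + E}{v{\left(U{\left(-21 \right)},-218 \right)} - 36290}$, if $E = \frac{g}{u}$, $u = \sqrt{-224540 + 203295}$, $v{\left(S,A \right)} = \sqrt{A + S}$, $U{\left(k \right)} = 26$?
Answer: $- \frac{4365324100}{329241073} - \frac{527488 \sqrt{63735}}{6994726595885} - \frac{962320 i \sqrt{3}}{329241073} + \frac{478563488 i \sqrt{21245}}{1398945319177} \approx -13.259 + 0.044799 i$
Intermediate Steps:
$u = i \sqrt{21245}$ ($u = \sqrt{-21245} = i \sqrt{21245} \approx 145.76 i$)
$E = - \frac{263744 i \sqrt{21245}}{21245}$ ($E = \frac{263744}{i \sqrt{21245}} = 263744 \left(- \frac{i \sqrt{21245}}{21245}\right) = - \frac{263744 i \sqrt{21245}}{21245} \approx - 1809.5 i$)
$\frac{481160 + E}{v{\left(U{\left(-21 \right)},-218 \right)} - 36290} = \frac{481160 - \frac{263744 i \sqrt{21245}}{21245}}{\sqrt{-218 + 26} - 36290} = \frac{481160 - \frac{263744 i \sqrt{21245}}{21245}}{\sqrt{-192} - 36290} = \frac{481160 - \frac{263744 i \sqrt{21245}}{21245}}{8 i \sqrt{3} - 36290} = \frac{481160 - \frac{263744 i \sqrt{21245}}{21245}}{-36290 + 8 i \sqrt{3}}$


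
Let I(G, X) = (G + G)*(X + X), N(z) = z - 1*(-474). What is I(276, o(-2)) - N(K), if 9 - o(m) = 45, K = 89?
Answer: -40307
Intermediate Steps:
o(m) = -36 (o(m) = 9 - 1*45 = 9 - 45 = -36)
N(z) = 474 + z (N(z) = z + 474 = 474 + z)
I(G, X) = 4*G*X (I(G, X) = (2*G)*(2*X) = 4*G*X)
I(276, o(-2)) - N(K) = 4*276*(-36) - (474 + 89) = -39744 - 1*563 = -39744 - 563 = -40307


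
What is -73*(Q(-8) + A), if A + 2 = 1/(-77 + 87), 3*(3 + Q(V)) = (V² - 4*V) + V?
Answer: -53509/30 ≈ -1783.6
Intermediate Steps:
Q(V) = -3 - V + V²/3 (Q(V) = -3 + ((V² - 4*V) + V)/3 = -3 + (V² - 3*V)/3 = -3 + (-V + V²/3) = -3 - V + V²/3)
A = -19/10 (A = -2 + 1/(-77 + 87) = -2 + 1/10 = -2 + ⅒ = -19/10 ≈ -1.9000)
-73*(Q(-8) + A) = -73*((-3 - 1*(-8) + (⅓)*(-8)²) - 19/10) = -73*((-3 + 8 + (⅓)*64) - 19/10) = -73*((-3 + 8 + 64/3) - 19/10) = -73*(79/3 - 19/10) = -73*733/30 = -53509/30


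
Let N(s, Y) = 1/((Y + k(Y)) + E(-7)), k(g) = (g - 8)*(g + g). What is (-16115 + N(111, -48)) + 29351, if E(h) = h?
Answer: 70428757/5321 ≈ 13236.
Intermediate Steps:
k(g) = 2*g*(-8 + g) (k(g) = (-8 + g)*(2*g) = 2*g*(-8 + g))
N(s, Y) = 1/(-7 + Y + 2*Y*(-8 + Y)) (N(s, Y) = 1/((Y + 2*Y*(-8 + Y)) - 7) = 1/(-7 + Y + 2*Y*(-8 + Y)))
(-16115 + N(111, -48)) + 29351 = (-16115 + 1/(-7 - 48 + 2*(-48)*(-8 - 48))) + 29351 = (-16115 + 1/(-7 - 48 + 2*(-48)*(-56))) + 29351 = (-16115 + 1/(-7 - 48 + 5376)) + 29351 = (-16115 + 1/5321) + 29351 = -85747914/5321 + 29351 = 70428757/5321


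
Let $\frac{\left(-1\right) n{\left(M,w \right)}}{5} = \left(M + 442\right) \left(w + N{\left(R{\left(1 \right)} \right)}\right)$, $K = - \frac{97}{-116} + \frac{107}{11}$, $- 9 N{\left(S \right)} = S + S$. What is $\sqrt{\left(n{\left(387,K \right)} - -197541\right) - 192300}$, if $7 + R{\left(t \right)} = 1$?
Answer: $\frac{i \sqrt{161450586429}}{1914} \approx 209.93 i$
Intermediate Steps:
$R{\left(t \right)} = -6$ ($R{\left(t \right)} = -7 + 1 = -6$)
$N{\left(S \right)} = - \frac{2 S}{9}$ ($N{\left(S \right)} = - \frac{S + S}{9} = - \frac{2 S}{9}$)
$K = \frac{13479}{1276}$ ($K = \left(-97\right) \left(- \frac{1}{116}\right) + 107 \cdot \frac{1}{11} = \frac{97}{116} + \frac{107}{11} = \frac{13479}{1276} \approx 10.563$)
$n{\left(M,w \right)} = - 5 \left(442 + M\right) \left(\frac{4}{3} + w\right)$ ($n{\left(M,w \right)} = - 5 \left(M + 442\right) \left(w - - \frac{4}{3}\right) = - 5 \left(442 + M\right) \left(w + \frac{4}{3}\right) = - 5 \left(442 + M\right) \left(\frac{4}{3} + w\right)$)
$\sqrt{\left(n{\left(387,K \right)} - -197541\right) - 192300} = \sqrt{\left(\left(- \frac{8840}{3} - \frac{14894295}{638} - 2580 - 1935 \cdot \frac{13479}{1276}\right) - -197541\right) - 192300} = \sqrt{\left(\left(- \frac{8840}{3} - \frac{14894295}{638} - 2580 - \frac{26081865}{1276}\right) + 197541\right) - 192300} = \sqrt{\left(- \frac{188767445}{3828} + 197541\right) - 192300} = \sqrt{\frac{567419503}{3828} - 192300} = \sqrt{- \frac{168704897}{3828}} = \frac{i \sqrt{161450586429}}{1914}$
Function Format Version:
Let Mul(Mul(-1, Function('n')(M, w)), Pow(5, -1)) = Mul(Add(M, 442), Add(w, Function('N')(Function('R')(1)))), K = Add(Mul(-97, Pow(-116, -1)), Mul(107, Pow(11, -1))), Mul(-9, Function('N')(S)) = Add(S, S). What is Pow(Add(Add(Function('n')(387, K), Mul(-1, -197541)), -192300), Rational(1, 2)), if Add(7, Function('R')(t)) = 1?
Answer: Mul(Rational(1, 1914), I, Pow(161450586429, Rational(1, 2))) ≈ Mul(209.93, I)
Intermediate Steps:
Function('R')(t) = -6 (Function('R')(t) = Add(-7, 1) = -6)
Function('N')(S) = Mul(Rational(-2, 9), S) (Function('N')(S) = Mul(Rational(-1, 9), Add(S, S)) = Mul(Rational(-1, 9), Mul(2, S)) = Mul(Rational(-2, 9), S))
K = Rational(13479, 1276) (K = Add(Mul(-97, Rational(-1, 116)), Mul(107, Rational(1, 11))) = Add(Rational(97, 116), Rational(107, 11)) = Rational(13479, 1276) ≈ 10.563)
Function('n')(M, w) = Mul(-5, Add(442, M), Add(Rational(4, 3), w)) (Function('n')(M, w) = Mul(-5, Mul(Add(M, 442), Add(w, Mul(Rational(-2, 9), -6)))) = Mul(-5, Mul(Add(442, M), Add(w, Rational(4, 3)))) = Mul(-5, Mul(Add(442, M), Add(Rational(4, 3), w))) = Mul(-5, Add(442, M), Add(Rational(4, 3), w)))
Pow(Add(Add(Function('n')(387, K), Mul(-1, -197541)), -192300), Rational(1, 2)) = Pow(Add(Add(Add(Rational(-8840, 3), Mul(-2210, Rational(13479, 1276)), Mul(Rational(-20, 3), 387), Mul(-5, 387, Rational(13479, 1276))), Mul(-1, -197541)), -192300), Rational(1, 2)) = Pow(Add(Add(Add(Rational(-8840, 3), Rational(-14894295, 638), -2580, Rational(-26081865, 1276)), 197541), -192300), Rational(1, 2)) = Pow(Add(Add(Rational(-188767445, 3828), 197541), -192300), Rational(1, 2)) = Pow(Add(Rational(567419503, 3828), -192300), Rational(1, 2)) = Pow(Rational(-168704897, 3828), Rational(1, 2)) = Mul(Rational(1, 1914), I, Pow(161450586429, Rational(1, 2)))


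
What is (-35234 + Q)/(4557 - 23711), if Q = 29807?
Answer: 5427/19154 ≈ 0.28334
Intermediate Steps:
(-35234 + Q)/(4557 - 23711) = (-35234 + 29807)/(4557 - 23711) = -5427/(-19154) = -5427*(-1/19154) = 5427/19154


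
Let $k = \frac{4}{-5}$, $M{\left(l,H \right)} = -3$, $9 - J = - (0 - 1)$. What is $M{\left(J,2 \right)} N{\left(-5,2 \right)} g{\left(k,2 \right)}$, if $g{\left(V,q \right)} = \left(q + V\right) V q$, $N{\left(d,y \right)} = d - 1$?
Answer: $- \frac{864}{25} \approx -34.56$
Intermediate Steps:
$J = 8$ ($J = 9 - - (0 - 1) = 9 - \left(-1\right) \left(-1\right) = 9 - 1 = 8$)
$k = - \frac{4}{5}$ ($k = 4 \left(- \frac{1}{5}\right) = - \frac{4}{5} \approx -0.8$)
$N{\left(d,y \right)} = -1 + d$
$g{\left(V,q \right)} = V q \left(V + q\right)$ ($g{\left(V,q \right)} = \left(V + q\right) V q = V \left(V + q\right) q = V q \left(V + q\right)$)
$M{\left(J,2 \right)} N{\left(-5,2 \right)} g{\left(k,2 \right)} = - 3 \left(-1 - 5\right) \left(\left(- \frac{4}{5}\right) 2 \left(- \frac{4}{5} + 2\right)\right) = \left(-3\right) \left(-6\right) \left(\left(- \frac{4}{5}\right) 2 \cdot \frac{6}{5}\right) = 18 \left(- \frac{48}{25}\right) = - \frac{864}{25}$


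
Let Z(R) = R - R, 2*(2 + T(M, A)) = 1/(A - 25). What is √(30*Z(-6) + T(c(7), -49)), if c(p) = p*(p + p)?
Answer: 3*I*√1221/74 ≈ 1.4166*I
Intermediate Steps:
c(p) = 2*p² (c(p) = p*(2*p) = 2*p²)
T(M, A) = -2 + 1/(2*(-25 + A)) (T(M, A) = -2 + 1/(2*(A - 25)) = -2 + 1/(2*(-25 + A)))
Z(R) = 0
√(30*Z(-6) + T(c(7), -49)) = √(30*0 + (101 - 4*(-49))/(2*(-25 - 49))) = √(0 + (½)*(101 + 196)/(-74)) = √(0 + (½)*(-1/74)*297) = √(0 - 297/148) = √(-297/148) = 3*I*√1221/74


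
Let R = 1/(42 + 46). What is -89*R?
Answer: -89/88 ≈ -1.0114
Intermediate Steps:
R = 1/88 ≈ 0.011364
-89*R = -89*1/88 = -89/88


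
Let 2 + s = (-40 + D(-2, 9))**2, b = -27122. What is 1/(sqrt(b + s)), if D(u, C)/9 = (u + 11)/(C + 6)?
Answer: -5*I*sqrt(72019)/216057 ≈ -0.0062105*I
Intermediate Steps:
D(u, C) = 9*(11 + u)/(6 + C) (D(u, C) = 9*((u + 11)/(C + 6)) = 9*((11 + u)/(6 + C)) = 9*(11 + u)/(6 + C))
s = 29879/25 (s = -2 + (-40 + 9*(11 - 2)/(6 + 9))**2 = -2 + (-40 + 9*9/15)**2 = -2 + (-40 + 9*(1/15)*9)**2 = -2 + (-40 + 27/5)**2 = -2 + (-173/5)**2 = -2 + 29929/25 = 29879/25 ≈ 1195.2)
1/(sqrt(b + s)) = 1/(sqrt(-27122 + 29879/25)) = 1/(sqrt(-648171/25)) = 1/(3*I*sqrt(72019)/5) = -5*I*sqrt(72019)/216057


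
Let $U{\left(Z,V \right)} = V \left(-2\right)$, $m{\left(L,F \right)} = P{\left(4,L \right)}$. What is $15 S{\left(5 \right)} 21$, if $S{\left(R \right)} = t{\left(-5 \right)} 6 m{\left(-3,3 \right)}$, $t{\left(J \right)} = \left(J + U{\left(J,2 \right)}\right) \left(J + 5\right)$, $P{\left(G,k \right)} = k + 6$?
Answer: $0$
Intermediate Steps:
$P{\left(G,k \right)} = 6 + k$
$m{\left(L,F \right)} = 6 + L$
$U{\left(Z,V \right)} = - 2 V$
$t{\left(J \right)} = \left(-4 + J\right) \left(5 + J\right)$ ($t{\left(J \right)} = \left(J - 4\right) \left(J + 5\right) = \left(J - 4\right) \left(5 + J\right) = \left(-4 + J\right) \left(5 + J\right)$)
$S{\left(R \right)} = 0$ ($S{\left(R \right)} = \left(-20 - 5 + \left(-5\right)^{2}\right) 6 \left(6 - 3\right) = \left(-20 - 5 + 25\right) 6 \cdot 3 = 0 \cdot 6 \cdot 3 = 0 \cdot 3 = 0$)
$15 S{\left(5 \right)} 21 = 15 \cdot 0 \cdot 21 = 0 \cdot 21 = 0$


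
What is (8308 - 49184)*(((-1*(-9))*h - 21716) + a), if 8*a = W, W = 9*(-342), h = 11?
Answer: 899343533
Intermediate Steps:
W = -3078
a = -1539/4 (a = (1/8)*(-3078) = -1539/4 ≈ -384.75)
(8308 - 49184)*(((-1*(-9))*h - 21716) + a) = (8308 - 49184)*((-1*(-9)*11 - 21716) - 1539/4) = -40876*((9*11 - 21716) - 1539/4) = -40876*((99 - 21716) - 1539/4) = -40876*(-21617 - 1539/4) = -40876*(-88007/4) = 899343533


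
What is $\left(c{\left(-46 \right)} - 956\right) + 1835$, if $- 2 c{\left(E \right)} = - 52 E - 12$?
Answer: $-311$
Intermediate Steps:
$c{\left(E \right)} = 6 + 26 E$ ($c{\left(E \right)} = - \frac{- 52 E - 12}{2} = - \frac{-12 - 52 E}{2} = 6 + 26 E$)
$\left(c{\left(-46 \right)} - 956\right) + 1835 = \left(\left(6 + 26 \left(-46\right)\right) - 956\right) + 1835 = \left(\left(6 - 1196\right) - 956\right) + 1835 = \left(-1190 - 956\right) + 1835 = -2146 + 1835 = -311$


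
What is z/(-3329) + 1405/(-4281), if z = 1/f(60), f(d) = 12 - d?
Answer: -24944831/76007728 ≈ -0.32819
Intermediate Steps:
z = -1/48 (z = 1/(12 - 1*60) = 1/(12 - 60) = 1/(-48) = -1/48 ≈ -0.020833)
z/(-3329) + 1405/(-4281) = -1/48/(-3329) + 1405/(-4281) = -1/48*(-1/3329) + 1405*(-1/4281) = 1/159792 - 1405/4281 = -24944831/76007728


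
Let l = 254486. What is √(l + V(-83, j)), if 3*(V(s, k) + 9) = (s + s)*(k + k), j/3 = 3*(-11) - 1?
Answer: √265765 ≈ 515.52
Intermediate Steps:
j = -102 (j = 3*(3*(-11) - 1) = 3*(-33 - 1) = 3*(-34) = -102)
V(s, k) = -9 + 4*k*s/3 (V(s, k) = -9 + ((s + s)*(k + k))/3 = -9 + ((2*s)*(2*k))/3 = -9 + (4*k*s)/3 = -9 + 4*k*s/3)
√(l + V(-83, j)) = √(254486 + (-9 + (4/3)*(-102)*(-83))) = √(254486 + (-9 + 11288)) = √(254486 + 11279) = √265765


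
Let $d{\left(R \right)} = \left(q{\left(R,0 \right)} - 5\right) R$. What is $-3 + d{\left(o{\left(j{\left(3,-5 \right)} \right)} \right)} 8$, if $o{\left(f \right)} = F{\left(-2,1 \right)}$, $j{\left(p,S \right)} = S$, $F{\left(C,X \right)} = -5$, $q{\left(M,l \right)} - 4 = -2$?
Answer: $117$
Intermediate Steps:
$q{\left(M,l \right)} = 2$ ($q{\left(M,l \right)} = 4 - 2 = 2$)
$o{\left(f \right)} = -5$
$d{\left(R \right)} = - 3 R$ ($d{\left(R \right)} = \left(2 - 5\right) R = - 3 R$)
$-3 + d{\left(o{\left(j{\left(3,-5 \right)} \right)} \right)} 8 = -3 + \left(-3\right) \left(-5\right) 8 = -3 + 15 \cdot 8 = -3 + 120 = 117$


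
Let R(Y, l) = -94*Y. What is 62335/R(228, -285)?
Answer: -62335/21432 ≈ -2.9085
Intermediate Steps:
62335/R(228, -285) = 62335/((-94*228)) = 62335/(-21432) = 62335*(-1/21432) = -62335/21432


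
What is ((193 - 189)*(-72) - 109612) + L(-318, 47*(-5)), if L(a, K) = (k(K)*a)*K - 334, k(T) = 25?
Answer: 1758016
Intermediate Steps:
L(a, K) = -334 + 25*K*a (L(a, K) = (25*a)*K - 334 = 25*K*a - 334 = -334 + 25*K*a)
((193 - 189)*(-72) - 109612) + L(-318, 47*(-5)) = ((193 - 189)*(-72) - 109612) + (-334 + 25*(47*(-5))*(-318)) = (4*(-72) - 109612) + (-334 + 25*(-235)*(-318)) = (-288 - 109612) + (-334 + 1868250) = -109900 + 1867916 = 1758016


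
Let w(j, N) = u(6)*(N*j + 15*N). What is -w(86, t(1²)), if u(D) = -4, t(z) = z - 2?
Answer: -404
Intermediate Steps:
t(z) = -2 + z
w(j, N) = -60*N - 4*N*j (w(j, N) = -4*(N*j + 15*N) = -4*(15*N + N*j) = -60*N - 4*N*j)
-w(86, t(1²)) = -(-4)*(-2 + 1²)*(15 + 86) = -(-4)*(-2 + 1)*101 = -(-4)*(-1)*101 = -1*404 = -404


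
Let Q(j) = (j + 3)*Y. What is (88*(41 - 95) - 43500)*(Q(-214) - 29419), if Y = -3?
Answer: 1388982072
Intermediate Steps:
Q(j) = -9 - 3*j (Q(j) = (j + 3)*(-3) = (3 + j)*(-3) = -9 - 3*j)
(88*(41 - 95) - 43500)*(Q(-214) - 29419) = (88*(41 - 95) - 43500)*((-9 - 3*(-214)) - 29419) = (88*(-54) - 43500)*((-9 + 642) - 29419) = (-4752 - 43500)*(633 - 29419) = -48252*(-28786) = 1388982072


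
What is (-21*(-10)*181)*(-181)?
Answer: -6879810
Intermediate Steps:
(-21*(-10)*181)*(-181) = (210*181)*(-181) = 38010*(-181) = -6879810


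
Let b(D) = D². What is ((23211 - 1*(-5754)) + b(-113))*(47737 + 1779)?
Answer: 2066500744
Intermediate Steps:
((23211 - 1*(-5754)) + b(-113))*(47737 + 1779) = ((23211 - 1*(-5754)) + (-113)²)*(47737 + 1779) = ((23211 + 5754) + 12769)*49516 = (28965 + 12769)*49516 = 41734*49516 = 2066500744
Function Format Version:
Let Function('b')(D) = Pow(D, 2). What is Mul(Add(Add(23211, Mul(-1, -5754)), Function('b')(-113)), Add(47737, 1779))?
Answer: 2066500744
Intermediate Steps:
Mul(Add(Add(23211, Mul(-1, -5754)), Function('b')(-113)), Add(47737, 1779)) = Mul(Add(Add(23211, Mul(-1, -5754)), Pow(-113, 2)), Add(47737, 1779)) = Mul(Add(Add(23211, 5754), 12769), 49516) = Mul(Add(28965, 12769), 49516) = Mul(41734, 49516) = 2066500744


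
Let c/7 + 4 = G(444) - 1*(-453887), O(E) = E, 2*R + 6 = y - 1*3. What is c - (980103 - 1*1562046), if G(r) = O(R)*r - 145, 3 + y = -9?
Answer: 3725475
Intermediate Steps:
y = -12 (y = -3 - 9 = -12)
R = -21/2 (R = -3 + (-12 - 1*3)/2 = -3 + (-12 - 3)/2 = -3 + (½)*(-15) = -3 - 15/2 = -21/2 ≈ -10.500)
G(r) = -145 - 21*r/2 (G(r) = -21*r/2 - 145 = -145 - 21*r/2)
c = 3143532 (c = -28 + 7*((-145 - 21/2*444) - 1*(-453887)) = -28 + 7*((-145 - 4662) + 453887) = -28 + 7*(-4807 + 453887) = -28 + 7*449080 = -28 + 3143560 = 3143532)
c - (980103 - 1*1562046) = 3143532 - (980103 - 1*1562046) = 3143532 - (980103 - 1562046) = 3143532 - 1*(-581943) = 3143532 + 581943 = 3725475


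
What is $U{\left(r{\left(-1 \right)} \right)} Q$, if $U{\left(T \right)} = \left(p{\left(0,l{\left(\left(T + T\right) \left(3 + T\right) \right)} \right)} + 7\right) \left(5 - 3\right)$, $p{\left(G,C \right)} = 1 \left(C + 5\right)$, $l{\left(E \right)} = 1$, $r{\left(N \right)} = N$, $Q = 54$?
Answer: $1404$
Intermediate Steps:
$p{\left(G,C \right)} = 5 + C$ ($p{\left(G,C \right)} = 1 \left(5 + C\right) = 5 + C$)
$U{\left(T \right)} = 26$ ($U{\left(T \right)} = \left(\left(5 + 1\right) + 7\right) \left(5 - 3\right) = \left(6 + 7\right) 2 = 13 \cdot 2 = 26$)
$U{\left(r{\left(-1 \right)} \right)} Q = 26 \cdot 54 = 1404$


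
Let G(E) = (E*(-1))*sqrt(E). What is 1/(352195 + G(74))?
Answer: 352195/124040912801 + 74*sqrt(74)/124040912801 ≈ 2.8445e-6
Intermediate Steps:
G(E) = -E**(3/2) (G(E) = (-E)*sqrt(E) = -E**(3/2))
1/(352195 + G(74)) = 1/(352195 - 74**(3/2)) = 1/(352195 - 74*sqrt(74))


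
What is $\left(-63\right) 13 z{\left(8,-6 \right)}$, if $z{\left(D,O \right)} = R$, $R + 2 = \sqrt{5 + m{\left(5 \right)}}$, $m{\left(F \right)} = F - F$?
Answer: $1638 - 819 \sqrt{5} \approx -193.34$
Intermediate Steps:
$m{\left(F \right)} = 0$
$R = -2 + \sqrt{5}$ ($R = -2 + \sqrt{5 + 0} = -2 + \sqrt{5} \approx 0.23607$)
$z{\left(D,O \right)} = -2 + \sqrt{5}$
$\left(-63\right) 13 z{\left(8,-6 \right)} = \left(-63\right) 13 \left(-2 + \sqrt{5}\right) = - 819 \left(-2 + \sqrt{5}\right) = 1638 - 819 \sqrt{5}$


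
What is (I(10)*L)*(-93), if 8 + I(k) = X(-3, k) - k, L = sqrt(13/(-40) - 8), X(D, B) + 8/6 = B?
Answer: 651*I*sqrt(370)/5 ≈ 2504.4*I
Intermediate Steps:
X(D, B) = -4/3 + B
L = 3*I*sqrt(370)/20 (L = sqrt(13*(-1/40) - 8) = sqrt(-13/40 - 8) = sqrt(-333/40) = 3*I*sqrt(370)/20 ≈ 2.8853*I)
I(k) = -28/3 (I(k) = -8 + ((-4/3 + k) - k) = -8 - 4/3 = -28/3)
(I(10)*L)*(-93) = -7*I*sqrt(370)/5*(-93) = 651*I*sqrt(370)/5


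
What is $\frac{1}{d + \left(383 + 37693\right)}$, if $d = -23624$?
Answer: $\frac{1}{14452} \approx 6.9195 \cdot 10^{-5}$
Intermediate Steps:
$\frac{1}{d + \left(383 + 37693\right)} = \frac{1}{-23624 + \left(383 + 37693\right)} = \frac{1}{-23624 + 38076} = \frac{1}{14452}$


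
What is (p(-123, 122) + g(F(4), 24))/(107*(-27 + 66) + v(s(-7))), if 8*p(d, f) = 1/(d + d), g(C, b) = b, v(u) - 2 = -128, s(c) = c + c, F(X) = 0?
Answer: 47231/7964496 ≈ 0.0059302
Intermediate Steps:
s(c) = 2*c
v(u) = -126 (v(u) = 2 - 128 = -126)
p(d, f) = 1/(16*d) (p(d, f) = 1/(8*(d + d)) = 1/(8*((2*d))) = (1/(2*d))/8 = 1/(16*d))
(p(-123, 122) + g(F(4), 24))/(107*(-27 + 66) + v(s(-7))) = ((1/16)/(-123) + 24)/(107*(-27 + 66) - 126) = ((1/16)*(-1/123) + 24)/(107*39 - 126) = (-1/1968 + 24)/(4173 - 126) = (47231/1968)/4047 = (47231/1968)*(1/4047) = 47231/7964496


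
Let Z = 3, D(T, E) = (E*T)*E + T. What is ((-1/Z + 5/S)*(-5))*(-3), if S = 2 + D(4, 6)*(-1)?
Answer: -805/146 ≈ -5.5137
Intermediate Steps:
D(T, E) = T + T*E² (D(T, E) = T*E² + T = T + T*E²)
S = -146 (S = 2 + (4*(1 + 6²))*(-1) = 2 + (4*(1 + 36))*(-1) = 2 + (4*37)*(-1) = 2 + 148*(-1) = 2 - 148 = -146)
((-1/Z + 5/S)*(-5))*(-3) = ((-1/3 + 5/(-146))*(-5))*(-3) = ((-1*⅓ + 5*(-1/146))*(-5))*(-3) = ((-⅓ - 5/146)*(-5))*(-3) = -161/438*(-5)*(-3) = (805/438)*(-3) = -805/146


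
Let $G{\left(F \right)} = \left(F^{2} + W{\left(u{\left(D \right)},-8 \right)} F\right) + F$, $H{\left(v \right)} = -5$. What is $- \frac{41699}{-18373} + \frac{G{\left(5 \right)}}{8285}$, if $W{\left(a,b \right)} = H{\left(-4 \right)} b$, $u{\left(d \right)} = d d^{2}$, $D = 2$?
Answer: $\frac{69940401}{30444061} \approx 2.2973$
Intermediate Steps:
$u{\left(d \right)} = d^{3}$
$W{\left(a,b \right)} = - 5 b$
$G{\left(F \right)} = F^{2} + 41 F$ ($G{\left(F \right)} = \left(F^{2} + \left(-5\right) \left(-8\right) F\right) + F = \left(F^{2} + 40 F\right) + F = F^{2} + 41 F$)
$- \frac{41699}{-18373} + \frac{G{\left(5 \right)}}{8285} = - \frac{41699}{-18373} + \frac{5 \left(41 + 5\right)}{8285} = \left(-41699\right) \left(- \frac{1}{18373}\right) + 5 \cdot 46 \cdot \frac{1}{8285} = \frac{41699}{18373} + 230 \cdot \frac{1}{8285} = \frac{41699}{18373} + \frac{46}{1657} = \frac{69940401}{30444061}$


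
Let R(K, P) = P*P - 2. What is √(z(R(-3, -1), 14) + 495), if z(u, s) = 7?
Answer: √502 ≈ 22.405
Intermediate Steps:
R(K, P) = -2 + P² (R(K, P) = P² - 2 = -2 + P²)
√(z(R(-3, -1), 14) + 495) = √(7 + 495) = √502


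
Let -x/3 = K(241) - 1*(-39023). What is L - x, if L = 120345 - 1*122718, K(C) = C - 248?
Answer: 114675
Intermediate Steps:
K(C) = -248 + C
x = -117048 (x = -3*((-248 + 241) - 1*(-39023)) = -3*(-7 + 39023) = -3*39016 = -117048)
L = -2373 (L = 120345 - 122718 = -2373)
L - x = -2373 - 1*(-117048) = -2373 + 117048 = 114675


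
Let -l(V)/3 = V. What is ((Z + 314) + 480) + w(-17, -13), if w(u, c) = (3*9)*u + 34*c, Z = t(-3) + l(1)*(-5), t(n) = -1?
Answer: -93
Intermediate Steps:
l(V) = -3*V
Z = 14 (Z = -1 - 3*1*(-5) = -1 - 3*(-5) = -1 + 15 = 14)
w(u, c) = 27*u + 34*c
((Z + 314) + 480) + w(-17, -13) = ((14 + 314) + 480) + (27*(-17) + 34*(-13)) = (328 + 480) + (-459 - 442) = 808 - 901 = -93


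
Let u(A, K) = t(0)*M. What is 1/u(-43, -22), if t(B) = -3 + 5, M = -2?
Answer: -¼ ≈ -0.25000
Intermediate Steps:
t(B) = 2
u(A, K) = -4 (u(A, K) = 2*(-2) = -4)
1/u(-43, -22) = 1/(-4) = -¼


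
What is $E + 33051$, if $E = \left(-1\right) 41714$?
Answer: $-8663$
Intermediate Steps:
$E = -41714$
$E + 33051 = -41714 + 33051 = -8663$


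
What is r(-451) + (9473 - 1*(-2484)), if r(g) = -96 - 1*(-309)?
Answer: 12170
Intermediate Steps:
r(g) = 213 (r(g) = -96 + 309 = 213)
r(-451) + (9473 - 1*(-2484)) = 213 + (9473 - 1*(-2484)) = 213 + (9473 + 2484) = 213 + 11957 = 12170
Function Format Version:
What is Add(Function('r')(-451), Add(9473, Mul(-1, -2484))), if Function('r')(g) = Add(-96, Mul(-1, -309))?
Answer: 12170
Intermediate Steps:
Function('r')(g) = 213 (Function('r')(g) = Add(-96, 309) = 213)
Add(Function('r')(-451), Add(9473, Mul(-1, -2484))) = Add(213, Add(9473, Mul(-1, -2484))) = Add(213, Add(9473, 2484)) = Add(213, 11957) = 12170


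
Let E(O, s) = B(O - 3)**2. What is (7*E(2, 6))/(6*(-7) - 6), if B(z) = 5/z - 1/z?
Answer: -7/3 ≈ -2.3333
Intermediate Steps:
B(z) = 4/z
E(O, s) = 16/(-3 + O)**2 (E(O, s) = (4/(O - 3))**2 = (4/(-3 + O))**2 = 16/(-3 + O)**2)
(7*E(2, 6))/(6*(-7) - 6) = (7*(16/(-3 + 2)**2))/(6*(-7) - 6) = (7*(16/(-1)**2))/(-42 - 6) = (7*(16*1))/(-48) = (7*16)*(-1/48) = 112*(-1/48) = -7/3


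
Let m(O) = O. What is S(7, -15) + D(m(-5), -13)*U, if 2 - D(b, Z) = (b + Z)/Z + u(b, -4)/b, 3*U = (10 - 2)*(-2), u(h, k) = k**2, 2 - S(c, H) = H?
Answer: -653/195 ≈ -3.3487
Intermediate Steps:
S(c, H) = 2 - H
U = -16/3 (U = ((10 - 2)*(-2))/3 = (8*(-2))/3 = (1/3)*(-16) = -16/3 ≈ -5.3333)
D(b, Z) = 2 - 16/b - (Z + b)/Z (D(b, Z) = 2 - ((b + Z)/Z + (-4)**2/b) = 2 - ((Z + b)/Z + 16/b) = 2 - (16/b + (Z + b)/Z) = 2 + (-16/b - (Z + b)/Z) = 2 - 16/b - (Z + b)/Z)
S(7, -15) + D(m(-5), -13)*U = (2 - 1*(-15)) + (1 - 16/(-5) - 1*(-5)/(-13))*(-16/3) = (2 + 15) + (1 - 16*(-1/5) - 1*(-5)*(-1/13))*(-16/3) = 17 + (1 + 16/5 - 5/13)*(-16/3) = 17 + (248/65)*(-16/3) = 17 - 3968/195 = -653/195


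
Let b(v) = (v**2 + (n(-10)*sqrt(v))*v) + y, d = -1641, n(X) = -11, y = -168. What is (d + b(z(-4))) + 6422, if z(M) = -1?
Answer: 4614 + 11*I ≈ 4614.0 + 11.0*I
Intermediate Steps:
b(v) = -168 + v**2 - 11*v**(3/2) (b(v) = (v**2 + (-11*sqrt(v))*v) - 168 = (v**2 - 11*v**(3/2)) - 168 = -168 + v**2 - 11*v**(3/2))
(d + b(z(-4))) + 6422 = (-1641 + (-168 + (-1)**2 - (-11)*I)) + 6422 = (-1641 + (-168 + 1 - (-11)*I)) + 6422 = (-1641 + (-168 + 1 + 11*I)) + 6422 = (-1641 + (-167 + 11*I)) + 6422 = (-1808 + 11*I) + 6422 = 4614 + 11*I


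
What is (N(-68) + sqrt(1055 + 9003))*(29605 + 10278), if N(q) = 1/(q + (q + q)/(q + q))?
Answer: -39883/67 + 39883*sqrt(10058) ≈ 3.9993e+6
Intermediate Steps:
N(q) = 1/(1 + q) (N(q) = 1/(q + (2*q)/((2*q))) = 1/(q + (2*q)*(1/(2*q))) = 1/(q + 1) = 1/(1 + q))
(N(-68) + sqrt(1055 + 9003))*(29605 + 10278) = (1/(1 - 68) + sqrt(1055 + 9003))*(29605 + 10278) = (1/(-67) + sqrt(10058))*39883 = (-1/67 + sqrt(10058))*39883 = -39883/67 + 39883*sqrt(10058)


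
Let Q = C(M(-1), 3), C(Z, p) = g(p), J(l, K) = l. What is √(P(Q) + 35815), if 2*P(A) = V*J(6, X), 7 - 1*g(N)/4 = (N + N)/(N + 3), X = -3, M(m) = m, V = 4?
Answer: √35827 ≈ 189.28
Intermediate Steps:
g(N) = 28 - 8*N/(3 + N) (g(N) = 28 - 4*(N + N)/(N + 3) = 28 - 4*2*N/(3 + N) = 28 - 8*N/(3 + N))
C(Z, p) = 4*(21 + 5*p)/(3 + p)
Q = 24 (Q = 4*(21 + 5*3)/(3 + 3) = 4*(21 + 15)/6 = 4*(⅙)*36 = 24)
P(A) = 12 (P(A) = (4*6)/2 = (½)*24 = 12)
√(P(Q) + 35815) = √(12 + 35815) = √35827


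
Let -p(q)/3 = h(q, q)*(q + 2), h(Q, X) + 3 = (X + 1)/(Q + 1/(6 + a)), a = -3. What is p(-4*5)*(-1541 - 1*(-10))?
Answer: 9920880/59 ≈ 1.6815e+5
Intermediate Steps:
h(Q, X) = -3 + (1 + X)/(⅓ + Q) (h(Q, X) = -3 + (X + 1)/(Q + 1/(6 - 3)) = -3 + (1 + X)/(Q + 1/3) = -3 + (1 + X)/(Q + ⅓) = -3 + (1 + X)/(⅓ + Q))
p(q) = 18*q*(2 + q)/(1 + 3*q) (p(q) = -3*3*(q - 3*q)/(1 + 3*q)*(q + 2) = -3*3*(-2*q)/(1 + 3*q)*(2 + q) = -3*(-6*q/(1 + 3*q))*(2 + q) = -(-18)*q*(2 + q)/(1 + 3*q) = 18*q*(2 + q)/(1 + 3*q))
p(-4*5)*(-1541 - 1*(-10)) = (18*(-4*5)*(2 - 4*5)/(1 + 3*(-4*5)))*(-1541 - 1*(-10)) = (18*(-20)*(2 - 20)/(1 + 3*(-20)))*(-1541 + 10) = (18*(-20)*(-18)/(1 - 60))*(-1531) = (18*(-20)*(-18)/(-59))*(-1531) = (18*(-20)*(-1/59)*(-18))*(-1531) = -6480/59*(-1531) = 9920880/59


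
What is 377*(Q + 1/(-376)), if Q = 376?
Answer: 53298375/376 ≈ 1.4175e+5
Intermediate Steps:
377*(Q + 1/(-376)) = 377*(376 + 1/(-376)) = 377*(376 - 1/376) = 377*(141375/376) = 53298375/376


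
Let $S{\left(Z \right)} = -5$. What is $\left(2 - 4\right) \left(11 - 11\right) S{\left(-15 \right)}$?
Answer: $0$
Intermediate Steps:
$\left(2 - 4\right) \left(11 - 11\right) S{\left(-15 \right)} = \left(2 - 4\right) \left(11 - 11\right) \left(-5\right) = \left(-2\right) 0 \left(-5\right) = 0 \left(-5\right) = 0$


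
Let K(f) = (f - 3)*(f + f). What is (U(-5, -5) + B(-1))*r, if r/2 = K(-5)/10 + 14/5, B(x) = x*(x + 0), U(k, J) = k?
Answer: -432/5 ≈ -86.400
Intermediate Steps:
K(f) = 2*f*(-3 + f) (K(f) = (-3 + f)*(2*f) = 2*f*(-3 + f))
B(x) = x² (B(x) = x*x = x²)
r = 108/5 (r = 2*((2*(-5)*(-3 - 5))/10 + 14/5) = 2*((2*(-5)*(-8))*(⅒) + 14*(⅕)) = 2*(80*(⅒) + 14/5) = 2*(8 + 14/5) = 2*(54/5) = 108/5 ≈ 21.600)
(U(-5, -5) + B(-1))*r = (-5 + (-1)²)*(108/5) = (-5 + 1)*(108/5) = -4*108/5 = -432/5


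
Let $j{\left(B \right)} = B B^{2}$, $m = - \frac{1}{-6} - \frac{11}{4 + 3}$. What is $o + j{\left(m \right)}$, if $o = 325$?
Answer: $\frac{23873221}{74088} \approx 322.23$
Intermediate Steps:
$m = - \frac{59}{42}$ ($m = \left(-1\right) \left(- \frac{1}{6}\right) - \frac{11}{7} = \frac{1}{6} - \frac{11}{7} = - \frac{59}{42} \approx -1.4048$)
$j{\left(B \right)} = B^{3}$
$o + j{\left(m \right)} = 325 + \left(- \frac{59}{42}\right)^{3} = 325 - \frac{205379}{74088} = \frac{23873221}{74088}$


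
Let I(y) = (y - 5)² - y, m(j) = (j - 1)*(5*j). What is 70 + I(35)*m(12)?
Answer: 570970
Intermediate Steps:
m(j) = 5*j*(-1 + j) (m(j) = (-1 + j)*(5*j) = 5*j*(-1 + j))
I(y) = (-5 + y)² - y
70 + I(35)*m(12) = 70 + ((-5 + 35)² - 1*35)*(5*12*(-1 + 12)) = 70 + (30² - 35)*(5*12*11) = 70 + (900 - 35)*660 = 70 + 865*660 = 70 + 570900 = 570970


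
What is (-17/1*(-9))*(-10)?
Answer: -1530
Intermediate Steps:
(-17/1*(-9))*(-10) = (-17*1*(-9))*(-10) = -17*(-9)*(-10) = 153*(-10) = -1530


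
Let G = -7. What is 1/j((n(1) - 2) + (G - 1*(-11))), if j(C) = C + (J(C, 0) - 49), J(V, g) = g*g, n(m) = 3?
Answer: -1/44 ≈ -0.022727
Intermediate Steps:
J(V, g) = g²
j(C) = -49 + C (j(C) = C + (0² - 49) = C + (0 - 49) = C - 49 = -49 + C)
1/j((n(1) - 2) + (G - 1*(-11))) = 1/(-49 + ((3 - 2) + (-7 - 1*(-11)))) = 1/(-49 + (1 + (-7 + 11))) = 1/(-49 + (1 + 4)) = 1/(-49 + 5) = 1/(-44) = -1/44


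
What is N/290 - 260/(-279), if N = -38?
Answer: 32399/40455 ≈ 0.80087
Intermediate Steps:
N/290 - 260/(-279) = -38/290 - 260/(-279) = -38*1/290 - 260*(-1/279) = -19/145 + 260/279 = 32399/40455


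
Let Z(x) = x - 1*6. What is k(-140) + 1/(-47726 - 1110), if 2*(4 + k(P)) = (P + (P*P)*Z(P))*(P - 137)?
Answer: 19356196752295/48836 ≈ 3.9635e+8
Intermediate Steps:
Z(x) = -6 + x (Z(x) = x - 6 = -6 + x)
k(P) = -4 + (-137 + P)*(P + P²*(-6 + P))/2 (k(P) = -4 + ((P + (P*P)*(-6 + P))*(P - 137))/2 = -4 + ((P + P²*(-6 + P))*(-137 + P))/2 = -4 + ((-137 + P)*(P + P²*(-6 + P)))/2 = -4 + (-137 + P)*(P + P²*(-6 + P))/2)
k(-140) + 1/(-47726 - 1110) = (-4 + (½)*(-140)⁴ - 143/2*(-140)³ - 137/2*(-140) + (823/2)*(-140)²) + 1/(-47726 - 1110) = (-4 + (½)*384160000 - 143/2*(-2744000) + 9590 + (823/2)*19600) + 1/(-48836) = (-4 + 192080000 + 196196000 + 9590 + 8065400) - 1/48836 = 396350986 - 1/48836 = 19356196752295/48836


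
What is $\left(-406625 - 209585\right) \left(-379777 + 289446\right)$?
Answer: $55662865510$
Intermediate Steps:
$\left(-406625 - 209585\right) \left(-379777 + 289446\right) = \left(-616210\right) \left(-90331\right) = 55662865510$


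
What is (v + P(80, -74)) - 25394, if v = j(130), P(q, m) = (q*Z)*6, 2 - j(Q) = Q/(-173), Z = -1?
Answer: -4475726/173 ≈ -25871.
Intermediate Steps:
j(Q) = 2 + Q/173 (j(Q) = 2 - Q/(-173) = 2 - Q*(-1)/173 = 2 - (-1)*Q/173 = 2 + Q/173)
P(q, m) = -6*q (P(q, m) = (q*(-1))*6 = -q*6 = -6*q)
v = 476/173 (v = 2 + (1/173)*130 = 2 + 130/173 = 476/173 ≈ 2.7514)
(v + P(80, -74)) - 25394 = (476/173 - 6*80) - 25394 = (476/173 - 480) - 25394 = -82564/173 - 25394 = -4475726/173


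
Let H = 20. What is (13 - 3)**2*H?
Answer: 2000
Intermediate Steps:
(13 - 3)**2*H = (13 - 3)**2*20 = 10**2*20 = 100*20 = 2000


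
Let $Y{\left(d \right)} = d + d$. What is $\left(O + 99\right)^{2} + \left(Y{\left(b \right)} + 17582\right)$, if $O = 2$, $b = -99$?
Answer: $27585$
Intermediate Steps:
$Y{\left(d \right)} = 2 d$
$\left(O + 99\right)^{2} + \left(Y{\left(b \right)} + 17582\right) = \left(2 + 99\right)^{2} + \left(2 \left(-99\right) + 17582\right) = 101^{2} + \left(-198 + 17582\right) = 10201 + 17384 = 27585$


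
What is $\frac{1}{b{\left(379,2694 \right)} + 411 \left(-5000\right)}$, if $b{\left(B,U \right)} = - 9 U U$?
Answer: $- \frac{1}{67373724} \approx -1.4843 \cdot 10^{-8}$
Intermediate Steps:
$b{\left(B,U \right)} = - 9 U^{2}$
$\frac{1}{b{\left(379,2694 \right)} + 411 \left(-5000\right)} = \frac{1}{- 9 \cdot 2694^{2} + 411 \left(-5000\right)} = \frac{1}{\left(-9\right) 7257636 - 2055000} = \frac{1}{-65318724 - 2055000} = \frac{1}{-67373724} = - \frac{1}{67373724}$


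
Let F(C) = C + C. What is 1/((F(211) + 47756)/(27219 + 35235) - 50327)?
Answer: -31227/1571537140 ≈ -1.9870e-5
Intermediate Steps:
F(C) = 2*C
1/((F(211) + 47756)/(27219 + 35235) - 50327) = 1/((2*211 + 47756)/(27219 + 35235) - 50327) = 1/((422 + 47756)/62454 - 50327) = 1/(48178*(1/62454) - 50327) = 1/(24089/31227 - 50327) = 1/(-1571537140/31227) = -31227/1571537140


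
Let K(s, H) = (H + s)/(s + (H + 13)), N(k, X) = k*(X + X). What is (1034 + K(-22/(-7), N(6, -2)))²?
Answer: 3250824256/3025 ≈ 1.0747e+6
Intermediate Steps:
N(k, X) = 2*X*k (N(k, X) = k*(2*X) = 2*X*k)
K(s, H) = (H + s)/(13 + H + s) (K(s, H) = (H + s)/(s + (13 + H)) = (H + s)/(13 + H + s))
(1034 + K(-22/(-7), N(6, -2)))² = (1034 + (2*(-2)*6 - 22/(-7))/(13 + 2*(-2)*6 - 22/(-7)))² = (1034 + (-24 - 22*(-⅐))/(13 - 24 - 22*(-⅐)))² = (1034 + (-24 + 22/7)/(13 - 24 + 22/7))² = (1034 - 146/7/(-55/7))² = (1034 - 7/55*(-146/7))² = (1034 + 146/55)² = (57016/55)² = 3250824256/3025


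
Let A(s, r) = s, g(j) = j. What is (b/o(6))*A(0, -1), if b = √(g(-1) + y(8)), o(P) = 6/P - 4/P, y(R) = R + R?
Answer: 0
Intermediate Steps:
y(R) = 2*R
o(P) = 2/P
b = √15 (b = √(-1 + 2*8) = √(-1 + 16) = √15 ≈ 3.8730)
(b/o(6))*A(0, -1) = (√15/((2/6)))*0 = (√15/((2*(⅙))))*0 = (√15/(⅓))*0 = (√15*3)*0 = (3*√15)*0 = 0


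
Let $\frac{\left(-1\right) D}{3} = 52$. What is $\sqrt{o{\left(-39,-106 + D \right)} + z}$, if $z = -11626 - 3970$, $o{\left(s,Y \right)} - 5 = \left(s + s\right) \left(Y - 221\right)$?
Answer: $\sqrt{22083} \approx 148.6$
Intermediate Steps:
$D = -156$ ($D = \left(-3\right) 52 = -156$)
$o{\left(s,Y \right)} = 5 + 2 s \left(-221 + Y\right)$ ($o{\left(s,Y \right)} = 5 + \left(s + s\right) \left(Y - 221\right) = 5 + 2 s \left(-221 + Y\right)$)
$z = -15596$ ($z = -11626 - 3970 = -15596$)
$\sqrt{o{\left(-39,-106 + D \right)} + z} = \sqrt{\left(5 - -17238 + 2 \left(-106 - 156\right) \left(-39\right)\right) - 15596} = \sqrt{\left(5 + 17238 + 2 \left(-262\right) \left(-39\right)\right) - 15596} = \sqrt{\left(5 + 17238 + 20436\right) - 15596} = \sqrt{37679 - 15596} = \sqrt{22083}$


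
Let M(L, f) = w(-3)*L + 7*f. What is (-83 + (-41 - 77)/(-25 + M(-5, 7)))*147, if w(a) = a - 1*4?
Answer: -12495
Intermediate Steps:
w(a) = -4 + a (w(a) = a - 4 = -4 + a)
M(L, f) = -7*L + 7*f (M(L, f) = (-4 - 3)*L + 7*f = -7*L + 7*f)
(-83 + (-41 - 77)/(-25 + M(-5, 7)))*147 = (-83 + (-41 - 77)/(-25 + (-7*(-5) + 7*7)))*147 = (-83 - 118/(-25 + (35 + 49)))*147 = (-83 - 118/(-25 + 84))*147 = (-83 - 118/59)*147 = (-83 - 118*1/59)*147 = (-83 - 2)*147 = -85*147 = -12495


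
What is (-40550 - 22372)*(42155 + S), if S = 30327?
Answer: -4560712404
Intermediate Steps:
(-40550 - 22372)*(42155 + S) = (-40550 - 22372)*(42155 + 30327) = -62922*72482 = -4560712404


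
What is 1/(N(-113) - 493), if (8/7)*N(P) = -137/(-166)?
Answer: -1328/653745 ≈ -0.0020314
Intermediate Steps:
N(P) = 959/1328 (N(P) = 7*(-137/(-166))/8 = 7*(-137*(-1/166))/8 = (7/8)*(137/166) = 959/1328)
1/(N(-113) - 493) = 1/(959/1328 - 493) = 1/(-653745/1328) = -1328/653745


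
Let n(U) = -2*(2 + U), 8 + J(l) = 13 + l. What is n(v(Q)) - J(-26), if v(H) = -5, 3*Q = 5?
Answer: 27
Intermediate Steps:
Q = 5/3 (Q = (⅓)*5 = 5/3 ≈ 1.6667)
J(l) = 5 + l (J(l) = -8 + (13 + l) = 5 + l)
n(U) = -4 - 2*U
n(v(Q)) - J(-26) = (-4 - 2*(-5)) - (5 - 26) = (-4 + 10) - 1*(-21) = 6 + 21 = 27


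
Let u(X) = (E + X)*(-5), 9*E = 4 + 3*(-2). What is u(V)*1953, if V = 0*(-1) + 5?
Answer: -46655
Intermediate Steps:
E = -2/9 (E = (4 + 3*(-2))/9 = (4 - 6)/9 = (1/9)*(-2) = -2/9 ≈ -0.22222)
V = 5 (V = 0 + 5 = 5)
u(X) = 10/9 - 5*X (u(X) = (-2/9 + X)*(-5) = 10/9 - 5*X)
u(V)*1953 = (10/9 - 5*5)*1953 = (10/9 - 25)*1953 = -215/9*1953 = -46655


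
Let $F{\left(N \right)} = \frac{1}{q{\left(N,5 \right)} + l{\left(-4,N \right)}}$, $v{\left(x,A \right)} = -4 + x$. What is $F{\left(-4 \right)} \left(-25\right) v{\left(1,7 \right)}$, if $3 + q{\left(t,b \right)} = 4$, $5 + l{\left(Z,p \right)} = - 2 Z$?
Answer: $\frac{75}{4} \approx 18.75$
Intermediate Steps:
$l{\left(Z,p \right)} = -5 - 2 Z$
$q{\left(t,b \right)} = 1$ ($q{\left(t,b \right)} = -3 + 4 = 1$)
$F{\left(N \right)} = \frac{1}{4}$ ($F{\left(N \right)} = \frac{1}{1 - -3} = \frac{1}{1 + \left(-5 + 8\right)} = \frac{1}{1 + 3} = \frac{1}{4}$)
$F{\left(-4 \right)} \left(-25\right) v{\left(1,7 \right)} = \frac{1}{4} \left(-25\right) \left(-4 + 1\right) = \left(- \frac{25}{4}\right) \left(-3\right) = \frac{75}{4}$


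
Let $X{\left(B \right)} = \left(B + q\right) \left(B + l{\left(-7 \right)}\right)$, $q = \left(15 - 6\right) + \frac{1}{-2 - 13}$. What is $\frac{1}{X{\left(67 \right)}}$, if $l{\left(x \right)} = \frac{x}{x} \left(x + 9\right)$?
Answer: $\frac{5}{26197} \approx 0.00019086$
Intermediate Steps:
$l{\left(x \right)} = 9 + x$ ($l{\left(x \right)} = 1 \left(9 + x\right) = 9 + x$)
$q = \frac{134}{15}$ ($q = 9 + \frac{1}{-15} = 9 - \frac{1}{15} = \frac{134}{15} \approx 8.9333$)
$X{\left(B \right)} = \left(2 + B\right) \left(\frac{134}{15} + B\right)$ ($X{\left(B \right)} = \left(B + \frac{134}{15}\right) \left(B + \left(9 - 7\right)\right) = \left(\frac{134}{15} + B\right) \left(B + 2\right) = \left(\frac{134}{15} + B\right) \left(2 + B\right) = \left(2 + B\right) \left(\frac{134}{15} + B\right)$)
$\frac{1}{X{\left(67 \right)}} = \frac{1}{\frac{268}{15} + 67^{2} + \frac{164}{15} \cdot 67} = \frac{1}{\frac{268}{15} + 4489 + \frac{10988}{15}} = \frac{1}{\frac{26197}{5}} = \frac{5}{26197}$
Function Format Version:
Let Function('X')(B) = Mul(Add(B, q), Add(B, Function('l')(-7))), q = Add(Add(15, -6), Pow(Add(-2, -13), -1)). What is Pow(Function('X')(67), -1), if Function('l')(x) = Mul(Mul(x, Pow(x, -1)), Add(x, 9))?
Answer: Rational(5, 26197) ≈ 0.00019086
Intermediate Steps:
Function('l')(x) = Add(9, x) (Function('l')(x) = Mul(1, Add(9, x)) = Add(9, x))
q = Rational(134, 15) (q = Add(9, Pow(-15, -1)) = Add(9, Rational(-1, 15)) = Rational(134, 15) ≈ 8.9333)
Function('X')(B) = Mul(Add(2, B), Add(Rational(134, 15), B)) (Function('X')(B) = Mul(Add(B, Rational(134, 15)), Add(B, Add(9, -7))) = Mul(Add(Rational(134, 15), B), Add(B, 2)) = Mul(Add(Rational(134, 15), B), Add(2, B)) = Mul(Add(2, B), Add(Rational(134, 15), B)))
Pow(Function('X')(67), -1) = Pow(Add(Rational(268, 15), Pow(67, 2), Mul(Rational(164, 15), 67)), -1) = Pow(Add(Rational(268, 15), 4489, Rational(10988, 15)), -1) = Pow(Rational(26197, 5), -1) = Rational(5, 26197)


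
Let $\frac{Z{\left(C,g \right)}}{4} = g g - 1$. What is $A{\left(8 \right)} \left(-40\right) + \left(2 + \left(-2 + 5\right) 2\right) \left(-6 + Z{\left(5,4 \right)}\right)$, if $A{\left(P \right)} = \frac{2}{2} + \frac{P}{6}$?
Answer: $\frac{1016}{3} \approx 338.67$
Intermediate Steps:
$Z{\left(C,g \right)} = -4 + 4 g^{2}$ ($Z{\left(C,g \right)} = 4 \left(g g - 1\right) = 4 \left(g^{2} - 1\right) = 4 \left(-1 + g^{2}\right) = -4 + 4 g^{2}$)
$A{\left(P \right)} = 1 + \frac{P}{6}$ ($A{\left(P \right)} = 2 \cdot \frac{1}{2} + P \frac{1}{6} = 1 + \frac{P}{6}$)
$A{\left(8 \right)} \left(-40\right) + \left(2 + \left(-2 + 5\right) 2\right) \left(-6 + Z{\left(5,4 \right)}\right) = \left(1 + \frac{1}{6} \cdot 8\right) \left(-40\right) + \left(2 + \left(-2 + 5\right) 2\right) \left(-6 - \left(4 - 4 \cdot 4^{2}\right)\right) = \left(1 + \frac{4}{3}\right) \left(-40\right) + \left(2 + 3 \cdot 2\right) \left(-6 + \left(-4 + 4 \cdot 16\right)\right) = \frac{7}{3} \left(-40\right) + \left(2 + 6\right) \left(-6 + \left(-4 + 64\right)\right) = - \frac{280}{3} + 8 \left(-6 + 60\right) = - \frac{280}{3} + 8 \cdot 54 = - \frac{280}{3} + 432 = \frac{1016}{3}$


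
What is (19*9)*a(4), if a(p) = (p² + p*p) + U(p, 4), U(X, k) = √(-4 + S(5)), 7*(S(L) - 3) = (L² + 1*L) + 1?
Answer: 5472 + 342*√42/7 ≈ 5788.6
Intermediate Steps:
S(L) = 22/7 + L/7 + L²/7 (S(L) = 3 + ((L² + 1*L) + 1)/7 = 3 + ((L² + L) + 1)/7 = 3 + ((L + L²) + 1)/7 = 3 + (1 + L + L²)/7 = 3 + (⅐ + L/7 + L²/7) = 22/7 + L/7 + L²/7)
U(X, k) = 2*√42/7 (U(X, k) = √(-4 + (22/7 + (⅐)*5 + (⅐)*5²)) = √(-4 + (22/7 + 5/7 + (⅐)*25)) = √(-4 + (22/7 + 5/7 + 25/7)) = √(-4 + 52/7) = √(24/7) = 2*√42/7)
a(p) = 2*p² + 2*√42/7 (a(p) = (p² + p*p) + 2*√42/7 = (p² + p²) + 2*√42/7 = 2*p² + 2*√42/7)
(19*9)*a(4) = (19*9)*(2*4² + 2*√42/7) = 171*(2*16 + 2*√42/7) = 171*(32 + 2*√42/7) = 5472 + 342*√42/7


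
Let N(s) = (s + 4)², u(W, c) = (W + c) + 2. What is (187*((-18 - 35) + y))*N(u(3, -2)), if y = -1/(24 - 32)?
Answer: -3875949/8 ≈ -4.8449e+5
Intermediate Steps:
u(W, c) = 2 + W + c
y = ⅛ (y = -1/(-8) = -1*(-⅛) = ⅛ ≈ 0.12500)
N(s) = (4 + s)²
(187*((-18 - 35) + y))*N(u(3, -2)) = (187*((-18 - 35) + ⅛))*(4 + (2 + 3 - 2))² = (187*(-53 + ⅛))*(4 + 3)² = (187*(-423/8))*7² = -79101/8*49 = -3875949/8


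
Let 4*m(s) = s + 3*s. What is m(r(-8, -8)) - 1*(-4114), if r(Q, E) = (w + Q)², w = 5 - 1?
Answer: 4130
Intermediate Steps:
w = 4
r(Q, E) = (4 + Q)²
m(s) = s (m(s) = (s + 3*s)/4 = (4*s)/4 = s)
m(r(-8, -8)) - 1*(-4114) = (4 - 8)² - 1*(-4114) = (-4)² + 4114 = 16 + 4114 = 4130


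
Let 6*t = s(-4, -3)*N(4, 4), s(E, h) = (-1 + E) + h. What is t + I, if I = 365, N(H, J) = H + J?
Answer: 1063/3 ≈ 354.33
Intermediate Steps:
s(E, h) = -1 + E + h
t = -32/3 (t = ((-1 - 4 - 3)*(4 + 4))/6 = (-8*8)/6 = (1/6)*(-64) = -32/3 ≈ -10.667)
t + I = -32/3 + 365 = 1063/3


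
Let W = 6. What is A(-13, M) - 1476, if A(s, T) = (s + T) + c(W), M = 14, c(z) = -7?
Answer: -1482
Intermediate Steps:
A(s, T) = -7 + T + s (A(s, T) = (s + T) - 7 = (T + s) - 7 = -7 + T + s)
A(-13, M) - 1476 = (-7 + 14 - 13) - 1476 = -6 - 1476 = -1482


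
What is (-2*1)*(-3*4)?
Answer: 24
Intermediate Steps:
(-2*1)*(-3*4) = -2*(-12) = 24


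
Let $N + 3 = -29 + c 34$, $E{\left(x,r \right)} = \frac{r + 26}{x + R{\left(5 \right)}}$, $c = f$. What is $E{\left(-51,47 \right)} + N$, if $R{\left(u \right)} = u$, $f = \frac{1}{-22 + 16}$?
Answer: $- \frac{5417}{138} \approx -39.254$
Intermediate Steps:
$f = - \frac{1}{6}$ ($f = \frac{1}{-6} = - \frac{1}{6} \approx -0.16667$)
$c = - \frac{1}{6} \approx -0.16667$
$E{\left(x,r \right)} = \frac{26 + r}{5 + x}$ ($E{\left(x,r \right)} = \frac{r + 26}{x + 5} = \frac{26 + r}{5 + x}$)
$N = - \frac{113}{3}$ ($N = -3 - \frac{104}{3} = - \frac{113}{3} \approx -37.667$)
$E{\left(-51,47 \right)} + N = \frac{26 + 47}{5 - 51} - \frac{113}{3} = \frac{1}{-46} \cdot 73 - \frac{113}{3} = \left(- \frac{1}{46}\right) 73 - \frac{113}{3} = - \frac{73}{46} - \frac{113}{3} = - \frac{5417}{138}$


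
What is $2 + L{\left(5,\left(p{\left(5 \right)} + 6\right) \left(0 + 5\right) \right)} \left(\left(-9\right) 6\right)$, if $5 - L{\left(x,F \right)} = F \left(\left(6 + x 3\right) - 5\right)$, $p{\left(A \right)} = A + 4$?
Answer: $64532$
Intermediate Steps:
$p{\left(A \right)} = 4 + A$
$L{\left(x,F \right)} = 5 - F \left(1 + 3 x\right)$ ($L{\left(x,F \right)} = 5 - F \left(\left(6 + x 3\right) - 5\right) = 5 - F \left(\left(6 + 3 x\right) - 5\right) = 5 - F \left(1 + 3 x\right)$)
$2 + L{\left(5,\left(p{\left(5 \right)} + 6\right) \left(0 + 5\right) \right)} \left(\left(-9\right) 6\right) = 2 + \left(5 - \left(\left(4 + 5\right) + 6\right) \left(0 + 5\right) - 3 \left(\left(4 + 5\right) + 6\right) \left(0 + 5\right) 5\right) \left(\left(-9\right) 6\right) = 2 + \left(5 - \left(9 + 6\right) 5 - 3 \left(9 + 6\right) 5 \cdot 5\right) \left(-54\right) = 2 + \left(5 - 15 \cdot 5 - 3 \cdot 15 \cdot 5 \cdot 5\right) \left(-54\right) = 2 + \left(5 - 75 - 225 \cdot 5\right) \left(-54\right) = 2 + \left(5 - 75 - 1125\right) \left(-54\right) = 2 - -64530 = 2 + 64530 = 64532$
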